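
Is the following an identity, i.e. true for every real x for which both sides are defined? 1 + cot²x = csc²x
Claim: 1 + cot²x = csc²x.
Reasoning: Start from sin²x + cos²x = 1 and divide every term by sin²x (allowed wherever cot x and csc x are defined): 1 + cot²x = 1/sin²x = csc²x.
So the two sides agree for every real x for which both sides are defined.

Conclusion: Yes, this is an identity.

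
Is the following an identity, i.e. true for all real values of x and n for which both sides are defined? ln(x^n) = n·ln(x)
Claim: ln(x^n) = n·ln(x).
Reasoning: The right side requires x > 0. For x > 0, x^n = (e^(ln x))^n = e^(n·ln x), so taking ln of both sides gives ln(x^n) = n·ln(x).
So the two sides agree for all real values of x and n for which both sides are defined.

Conclusion: Yes, this is an identity.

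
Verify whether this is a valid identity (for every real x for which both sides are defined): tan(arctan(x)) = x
Yes, this is an identity.

Claim: tan(arctan(x)) = x.
Reasoning: For every real x, arctan(x) is by definition the angle in (-π/2, π/2) whose tangent equals x. Taking the tangent of that angle returns x.
So the two sides agree for every real x for which both sides are defined.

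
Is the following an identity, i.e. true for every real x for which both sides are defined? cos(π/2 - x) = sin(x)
Yes, this is an identity.

Claim: cos(π/2 - x) = sin(x).
Reasoning: Use cos(u - v) = cos(u)cos(v) + sin(u)sin(v) with u = π/2, v = x: cos(π/2)cos(x) + sin(π/2)sin(x) = 0·cos(x) + 1·sin(x) = sin(x).
So the two sides agree for every real x for which both sides are defined.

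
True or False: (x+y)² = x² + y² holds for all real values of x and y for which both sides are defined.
False.

Claim: (x+y)² = x² + y².
Test a specific point where both sides are defined: x = 1, y = 5.
LHS = (x+y)² ≈ 36.0000
RHS = x² + y² ≈ 26.0000
Since 36.0000 ≠ 26.0000, the equation fails at this point, so it cannot hold for all real values of x and y for which both sides are defined.
The correct expansion is (x+y)² = x² + 2xy + y²; the cross term 2xy is missing.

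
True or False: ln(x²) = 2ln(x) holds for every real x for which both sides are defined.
Claim: ln(x²) = 2ln(x).
Reasoning: The right side requires x > 0. For x > 0, x² = (e^(ln x))² = e^(2ln x), so ln(x²) = 2ln(x). (For x < 0 the right side is undefined, so those values are outside the claim.)
So the two sides agree for every real x for which both sides are defined.

Conclusion: True.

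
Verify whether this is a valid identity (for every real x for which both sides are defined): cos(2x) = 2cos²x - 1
Yes, this is an identity.

Claim: cos(2x) = 2cos²x - 1.
Reasoning: cos(2x) = cos²x - sin²x. Replace sin²x by 1 - cos²x: cos²x - (1 - cos²x) = 2cos²x - 1.
So the two sides agree for every real x for which both sides are defined.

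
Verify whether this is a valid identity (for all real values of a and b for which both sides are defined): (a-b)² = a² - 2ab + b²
Yes, this is an identity.

Claim: (a-b)² = a² - 2ab + b².
Reasoning: Expand: (a-b)² = (a-b)(a-b) = a·a - a·b - b·a + b·b = a² - 2ab + b².
So the two sides agree for all real values of a and b for which both sides are defined.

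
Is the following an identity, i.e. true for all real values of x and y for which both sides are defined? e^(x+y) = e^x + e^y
No, this is NOT an identity.

Claim: e^(x+y) = e^x + e^y.
Test a specific point where both sides are defined: x = -1, y = 2.
LHS = e^(x+y) ≈ 2.7183
RHS = e^x + e^y ≈ 7.7569
Since 2.7183 ≠ 7.7569, the equation fails at this point, so it cannot hold for all real values of x and y for which both sides are defined.
The correct rule is e^(x+y) = e^x · e^y (a product, not a sum).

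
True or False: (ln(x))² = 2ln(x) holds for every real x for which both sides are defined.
Claim: (ln(x))² = 2ln(x).
Test a specific point where both sides are defined: x = 4.
LHS = (ln(x))² ≈ 1.9218
RHS = 2ln(x) ≈ 2.7726
Since 1.9218 ≠ 2.7726, the equation fails at this point, so it cannot hold for every real x for which both sides are defined.
2ln(x) equals ln(x²), which is not the same as (ln x)².

Conclusion: False.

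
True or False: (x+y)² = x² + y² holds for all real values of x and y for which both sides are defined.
False.

Claim: (x+y)² = x² + y².
Test a specific point where both sides are defined: x = -1, y = -3.
LHS = (x+y)² ≈ 16.0000
RHS = x² + y² ≈ 10.0000
Since 16.0000 ≠ 10.0000, the equation fails at this point, so it cannot hold for all real values of x and y for which both sides are defined.
The correct expansion is (x+y)² = x² + 2xy + y²; the cross term 2xy is missing.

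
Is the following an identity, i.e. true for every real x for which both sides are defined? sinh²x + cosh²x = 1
No, this is NOT an identity.

Claim: sinh²x + cosh²x = 1.
Test a specific point where both sides are defined: x = -1.
LHS = sinh²x + cosh²x ≈ 3.7622
RHS = 1 ≈ 1.0000
Since 3.7622 ≠ 1.0000, the equation fails at this point, so it cannot hold for every real x for which both sides are defined.
The correct hyperbolic identity is cosh²x - sinh²x = 1 (a difference); the sum sinh²x + cosh²x equals cosh(2x).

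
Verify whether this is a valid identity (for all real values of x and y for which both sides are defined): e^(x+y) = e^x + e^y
Claim: e^(x+y) = e^x + e^y.
Test a specific point where both sides are defined: x = 1/2, y = 2.
LHS = e^(x+y) ≈ 12.1825
RHS = e^x + e^y ≈ 9.0378
Since 12.1825 ≠ 9.0378, the equation fails at this point, so it cannot hold for all real values of x and y for which both sides are defined.
The correct rule is e^(x+y) = e^x · e^y (a product, not a sum).

Conclusion: No, this is NOT an identity.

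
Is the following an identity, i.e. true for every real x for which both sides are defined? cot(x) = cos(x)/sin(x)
Claim: cot(x) = cos(x)/sin(x).
Reasoning: cot(x) is defined as 1/tan(x) = 1/(sin(x)/cos(x)) = cos(x)/sin(x), wherever sin(x) ≠ 0.
So the two sides agree for every real x for which both sides are defined.

Conclusion: Yes, this is an identity.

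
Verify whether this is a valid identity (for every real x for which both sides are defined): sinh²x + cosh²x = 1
Claim: sinh²x + cosh²x = 1.
Test a specific point where both sides are defined: x = 3/2.
LHS = sinh²x + cosh²x ≈ 10.0677
RHS = 1 ≈ 1.0000
Since 10.0677 ≠ 1.0000, the equation fails at this point, so it cannot hold for every real x for which both sides are defined.
The correct hyperbolic identity is cosh²x - sinh²x = 1 (a difference); the sum sinh²x + cosh²x equals cosh(2x).

Conclusion: No, this is NOT an identity.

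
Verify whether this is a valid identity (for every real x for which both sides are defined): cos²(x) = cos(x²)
Claim: cos²(x) = cos(x²).
Test a specific point where both sides are defined: x = -π/6.
LHS = cos²(x) ≈ 0.7500
RHS = cos(x²) ≈ 0.9627
Since 0.7500 ≠ 0.9627, the equation fails at this point, so it cannot hold for every real x for which both sides are defined.
cos²(x) means (cos x)², squaring the output; cos(x²) squares the input. These are different functions.

Conclusion: No, this is NOT an identity.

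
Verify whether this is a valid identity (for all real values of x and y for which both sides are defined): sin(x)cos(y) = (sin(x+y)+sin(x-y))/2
Yes, this is an identity.

Claim: sin(x)cos(y) = (sin(x+y)+sin(x-y))/2.
Reasoning: sin(x+y) = sin(x)cos(y) + cos(x)sin(y) and sin(x-y) = sin(x)cos(y) - cos(x)sin(y). Adding, sin(x+y) + sin(x-y) = 2sin(x)cos(y); divide by 2.
So the two sides agree for all real values of x and y for which both sides are defined.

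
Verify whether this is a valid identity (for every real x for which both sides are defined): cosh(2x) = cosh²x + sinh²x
Claim: cosh(2x) = cosh²x + sinh²x.
Reasoning: cosh²x = (e^(2x) + 2 + e^(-2x))/4 and sinh²x = (e^(2x) - 2 + e^(-2x))/4. Adding gives (2e^(2x) + 2e^(-2x))/4 = (e^(2x) + e^(-2x))/2 = cosh(2x).
So the two sides agree for every real x for which both sides are defined.

Conclusion: Yes, this is an identity.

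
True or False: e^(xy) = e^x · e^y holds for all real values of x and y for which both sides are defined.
Claim: e^(xy) = e^x · e^y.
Test a specific point where both sides are defined: x = 1/2, y = 2.
LHS = e^(xy) ≈ 2.7183
RHS = e^x · e^y ≈ 12.1825
Since 2.7183 ≠ 12.1825, the equation fails at this point, so it cannot hold for all real values of x and y for which both sides are defined.
e^x · e^y = e^(x+y), not e^(xy).

Conclusion: False.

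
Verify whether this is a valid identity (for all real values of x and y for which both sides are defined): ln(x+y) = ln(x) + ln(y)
No, this is NOT an identity.

Claim: ln(x+y) = ln(x) + ln(y).
Test a specific point where both sides are defined: x = 4, y = 3/2.
LHS = ln(x+y) ≈ 1.7047
RHS = ln(x) + ln(y) ≈ 1.7918
Since 1.7047 ≠ 1.7918, the equation fails at this point, so it cannot hold for all real values of x and y for which both sides are defined.
ln(x) + ln(y) = ln(xy), not ln(x+y).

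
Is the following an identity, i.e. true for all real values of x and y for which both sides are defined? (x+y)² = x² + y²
No, this is NOT an identity.

Claim: (x+y)² = x² + y².
Test a specific point where both sides are defined: x = 1, y = 5.
LHS = (x+y)² ≈ 36.0000
RHS = x² + y² ≈ 26.0000
Since 36.0000 ≠ 26.0000, the equation fails at this point, so it cannot hold for all real values of x and y for which both sides are defined.
The correct expansion is (x+y)² = x² + 2xy + y²; the cross term 2xy is missing.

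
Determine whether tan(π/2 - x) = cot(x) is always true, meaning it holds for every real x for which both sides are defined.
Claim: tan(π/2 - x) = cot(x).
Reasoning: tan(π/2 - x) = sin(π/2 - x)/cos(π/2 - x) = cos(x)/sin(x) = cot(x), using the cofunction identities sin(π/2 - x) = cos(x) and cos(π/2 - x) = sin(x).
So the two sides agree for every real x for which both sides are defined.

Conclusion: Yes, this is an identity.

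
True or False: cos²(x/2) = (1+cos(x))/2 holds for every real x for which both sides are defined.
Claim: cos²(x/2) = (1+cos(x))/2.
Reasoning: Use cos(2θ) = 2cos²θ - 1 with θ = x/2: cos(x) = 2cos²(x/2) - 1. Solving for cos²(x/2) gives (1 + cos(x))/2.
So the two sides agree for every real x for which both sides are defined.

Conclusion: True.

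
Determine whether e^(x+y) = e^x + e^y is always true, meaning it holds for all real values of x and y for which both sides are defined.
No, this is NOT an identity.

Claim: e^(x+y) = e^x + e^y.
Test a specific point where both sides are defined: x = 3/2, y = -1.
LHS = e^(x+y) ≈ 1.6487
RHS = e^x + e^y ≈ 4.8496
Since 1.6487 ≠ 4.8496, the equation fails at this point, so it cannot hold for all real values of x and y for which both sides are defined.
The correct rule is e^(x+y) = e^x · e^y (a product, not a sum).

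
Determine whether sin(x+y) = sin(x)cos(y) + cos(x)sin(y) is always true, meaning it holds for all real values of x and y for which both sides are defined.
Claim: sin(x+y) = sin(x)cos(y) + cos(x)sin(y).
Reasoning: By Euler's formula e^(i(x+y)) = e^(ix)·e^(iy) = (cos x + i·sin x)(cos y + i·sin y). The imaginary part of the left side is sin(x+y); the imaginary part of the product is sin(x)cos(y) + cos(x)sin(y).
So the two sides agree for all real values of x and y for which both sides are defined.

Conclusion: Yes, this is an identity.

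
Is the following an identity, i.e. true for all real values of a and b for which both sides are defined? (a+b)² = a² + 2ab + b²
Yes, this is an identity.

Claim: (a+b)² = a² + 2ab + b².
Reasoning: Expand: (a+b)² = (a+b)(a+b) = a·a + a·b + b·a + b·b = a² + 2ab + b².
So the two sides agree for all real values of a and b for which both sides are defined.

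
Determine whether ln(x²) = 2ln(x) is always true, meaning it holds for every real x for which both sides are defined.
Yes, this is an identity.

Claim: ln(x²) = 2ln(x).
Reasoning: The right side requires x > 0. For x > 0, x² = (e^(ln x))² = e^(2ln x), so ln(x²) = 2ln(x). (For x < 0 the right side is undefined, so those values are outside the claim.)
So the two sides agree for every real x for which both sides are defined.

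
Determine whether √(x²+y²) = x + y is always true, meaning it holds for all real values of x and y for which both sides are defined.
Claim: √(x²+y²) = x + y.
Test a specific point where both sides are defined: x = 1/2, y = 5.
LHS = √(x²+y²) ≈ 5.0249
RHS = x + y ≈ 5.5000
Since 5.0249 ≠ 5.5000, the equation fails at this point, so it cannot hold for all real values of x and y for which both sides are defined.
(x+y)² = x² + 2xy + y², not x² + y², so the square root does not split this way.

Conclusion: No, this is NOT an identity.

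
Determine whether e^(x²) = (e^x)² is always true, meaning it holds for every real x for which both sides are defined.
No, this is NOT an identity.

Claim: e^(x²) = (e^x)².
Test a specific point where both sides are defined: x = 3/2.
LHS = e^(x²) ≈ 9.4877
RHS = (e^x)² ≈ 20.0855
Since 9.4877 ≠ 20.0855, the equation fails at this point, so it cannot hold for every real x for which both sides are defined.
(e^x)² = e^(2x), and 2x ≠ x² in general.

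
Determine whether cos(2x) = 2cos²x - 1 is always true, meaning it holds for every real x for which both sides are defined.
Yes, this is an identity.

Claim: cos(2x) = 2cos²x - 1.
Reasoning: cos(2x) = cos²x - sin²x. Replace sin²x by 1 - cos²x: cos²x - (1 - cos²x) = 2cos²x - 1.
So the two sides agree for every real x for which both sides are defined.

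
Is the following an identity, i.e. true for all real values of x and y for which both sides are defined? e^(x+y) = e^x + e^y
No, this is NOT an identity.

Claim: e^(x+y) = e^x + e^y.
Test a specific point where both sides are defined: x = 5, y = 1.
LHS = e^(x+y) ≈ 403.4288
RHS = e^x + e^y ≈ 151.1314
Since 403.4288 ≠ 151.1314, the equation fails at this point, so it cannot hold for all real values of x and y for which both sides are defined.
The correct rule is e^(x+y) = e^x · e^y (a product, not a sum).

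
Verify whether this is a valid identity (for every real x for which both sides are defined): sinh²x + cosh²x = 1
No, this is NOT an identity.

Claim: sinh²x + cosh²x = 1.
Test a specific point where both sides are defined: x = 4.
LHS = sinh²x + cosh²x ≈ 1490.4792
RHS = 1 ≈ 1.0000
Since 1490.4792 ≠ 1.0000, the equation fails at this point, so it cannot hold for every real x for which both sides are defined.
The correct hyperbolic identity is cosh²x - sinh²x = 1 (a difference); the sum sinh²x + cosh²x equals cosh(2x).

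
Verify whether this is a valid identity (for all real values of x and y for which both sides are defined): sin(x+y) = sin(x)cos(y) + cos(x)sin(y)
Yes, this is an identity.

Claim: sin(x+y) = sin(x)cos(y) + cos(x)sin(y).
Reasoning: By Euler's formula e^(i(x+y)) = e^(ix)·e^(iy) = (cos x + i·sin x)(cos y + i·sin y). The imaginary part of the left side is sin(x+y); the imaginary part of the product is sin(x)cos(y) + cos(x)sin(y).
So the two sides agree for all real values of x and y for which both sides are defined.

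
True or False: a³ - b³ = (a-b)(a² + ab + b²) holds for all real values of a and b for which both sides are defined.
True.

Claim: a³ - b³ = (a-b)(a² + ab + b²).
Reasoning: Expand the right side: (a-b)(a² + ab + b²) = a³ + a²b + ab² - a²b - ab² - b³ = a³ - b³ (the middle terms cancel in pairs).
So the two sides agree for all real values of a and b for which both sides are defined.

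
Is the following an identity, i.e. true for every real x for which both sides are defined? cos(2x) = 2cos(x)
Claim: cos(2x) = 2cos(x).
Test a specific point where both sides are defined: x = -π/6.
LHS = cos(2x) ≈ 0.5000
RHS = 2cos(x) ≈ 1.7321
Since 0.5000 ≠ 1.7321, the equation fails at this point, so it cannot hold for every real x for which both sides are defined.
The correct double-angle formula is cos(2x) = cos²x - sin²x.

Conclusion: No, this is NOT an identity.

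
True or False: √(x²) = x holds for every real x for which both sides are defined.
Claim: √(x²) = x.
Test a specific point where both sides are defined: x = -1.
LHS = √(x²) ≈ 1.0000
RHS = x ≈ -1.0000
Since 1.0000 ≠ -1.0000, the equation fails at this point, so it cannot hold for every real x for which both sides are defined.
√(x²) = |x|, which differs from x whenever x < 0 (both sides are defined for every real x).

Conclusion: False.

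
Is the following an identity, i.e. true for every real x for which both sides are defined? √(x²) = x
Claim: √(x²) = x.
Test a specific point where both sides are defined: x = -2.
LHS = √(x²) ≈ 2.0000
RHS = x ≈ -2.0000
Since 2.0000 ≠ -2.0000, the equation fails at this point, so it cannot hold for every real x for which both sides are defined.
√(x²) = |x|, which differs from x whenever x < 0 (both sides are defined for every real x).

Conclusion: No, this is NOT an identity.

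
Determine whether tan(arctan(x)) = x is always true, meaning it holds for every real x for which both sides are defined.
Yes, this is an identity.

Claim: tan(arctan(x)) = x.
Reasoning: For every real x, arctan(x) is by definition the angle in (-π/2, π/2) whose tangent equals x. Taking the tangent of that angle returns x.
So the two sides agree for every real x for which both sides are defined.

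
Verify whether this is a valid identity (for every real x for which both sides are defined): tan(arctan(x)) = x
Yes, this is an identity.

Claim: tan(arctan(x)) = x.
Reasoning: For every real x, arctan(x) is by definition the angle in (-π/2, π/2) whose tangent equals x. Taking the tangent of that angle returns x.
So the two sides agree for every real x for which both sides are defined.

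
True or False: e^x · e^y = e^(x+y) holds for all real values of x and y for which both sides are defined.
True.

Claim: e^x · e^y = e^(x+y).
Reasoning: This is the law of exponents for a common base: multiplying powers adds exponents. E.g. from the series, (Σ x^j/j!)(Σ y^k/k!) = Σ_m (Σ_{j+k=m} x^j y^k/(j!k!)) = Σ_m (x+y)^m/m! by the binomial theorem.
So the two sides agree for all real values of x and y for which both sides are defined.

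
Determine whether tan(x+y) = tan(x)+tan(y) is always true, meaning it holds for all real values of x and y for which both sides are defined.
No, this is NOT an identity.

Claim: tan(x+y) = tan(x)+tan(y).
Test a specific point where both sides are defined: x = -π/6, y = π/4.
LHS = tan(x+y) ≈ 0.2679
RHS = tan(x)+tan(y) ≈ 0.4226
Since 0.2679 ≠ 0.4226, the equation fails at this point, so it cannot hold for all real values of x and y for which both sides are defined.
The correct formula is tan(x+y) = (tan(x) + tan(y))/(1 - tan(x)tan(y)).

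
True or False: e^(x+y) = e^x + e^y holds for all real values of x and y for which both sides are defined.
False.

Claim: e^(x+y) = e^x + e^y.
Test a specific point where both sides are defined: x = -2, y = 2.
LHS = e^(x+y) ≈ 1.0000
RHS = e^x + e^y ≈ 7.5244
Since 1.0000 ≠ 7.5244, the equation fails at this point, so it cannot hold for all real values of x and y for which both sides are defined.
The correct rule is e^(x+y) = e^x · e^y (a product, not a sum).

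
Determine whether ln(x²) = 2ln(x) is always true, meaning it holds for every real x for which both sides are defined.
Yes, this is an identity.

Claim: ln(x²) = 2ln(x).
Reasoning: The right side requires x > 0. For x > 0, x² = (e^(ln x))² = e^(2ln x), so ln(x²) = 2ln(x). (For x < 0 the right side is undefined, so those values are outside the claim.)
So the two sides agree for every real x for which both sides are defined.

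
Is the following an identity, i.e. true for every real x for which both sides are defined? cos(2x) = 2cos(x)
Claim: cos(2x) = 2cos(x).
Test a specific point where both sides are defined: x = π/4.
LHS = cos(2x) ≈ 0.0000
RHS = 2cos(x) ≈ 1.4142
Since 0.0000 ≠ 1.4142, the equation fails at this point, so it cannot hold for every real x for which both sides are defined.
The correct double-angle formula is cos(2x) = cos²x - sin²x.

Conclusion: No, this is NOT an identity.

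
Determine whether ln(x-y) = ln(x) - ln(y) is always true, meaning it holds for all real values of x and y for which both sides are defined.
No, this is NOT an identity.

Claim: ln(x-y) = ln(x) - ln(y).
Test a specific point where both sides are defined: x = 4, y = 3/2.
LHS = ln(x-y) ≈ 0.9163
RHS = ln(x) - ln(y) ≈ 0.9808
Since 0.9163 ≠ 0.9808, the equation fails at this point, so it cannot hold for all real values of x and y for which both sides are defined.
ln(x) - ln(y) = ln(x/y), not ln(x-y).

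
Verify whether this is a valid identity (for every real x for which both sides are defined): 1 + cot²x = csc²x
Claim: 1 + cot²x = csc²x.
Reasoning: Start from sin²x + cos²x = 1 and divide every term by sin²x (allowed wherever cot x and csc x are defined): 1 + cot²x = 1/sin²x = csc²x.
So the two sides agree for every real x for which both sides are defined.

Conclusion: Yes, this is an identity.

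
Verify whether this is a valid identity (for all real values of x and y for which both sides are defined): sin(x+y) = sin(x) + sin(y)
Claim: sin(x+y) = sin(x) + sin(y).
Test a specific point where both sides are defined: x = -π/3, y = 2π/3.
LHS = sin(x+y) ≈ 0.8660
RHS = sin(x) + sin(y) ≈ 0.0000
Since 0.8660 ≠ 0.0000, the equation fails at this point, so it cannot hold for all real values of x and y for which both sides are defined.
The correct expansion is sin(x+y) = sin(x)cos(y) + cos(x)sin(y); sine is not additive.

Conclusion: No, this is NOT an identity.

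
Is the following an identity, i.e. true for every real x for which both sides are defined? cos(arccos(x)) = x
Yes, this is an identity.

Claim: cos(arccos(x)) = x.
Reasoning: For -1 ≤ x ≤ 1 (where arccos is defined), arccos(x) is by definition an angle whose cosine equals x. Taking the cosine of that angle returns x. (Note the other order, arccos(cos x) = x, is NOT an identity.)
So the two sides agree for every real x for which both sides are defined.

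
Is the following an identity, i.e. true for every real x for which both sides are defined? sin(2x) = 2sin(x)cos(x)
Yes, this is an identity.

Claim: sin(2x) = 2sin(x)cos(x).
Reasoning: Put y = x in the addition formula sin(x+y) = sin(x)cos(y) + cos(x)sin(y): sin(2x) = sin(x)cos(x) + cos(x)sin(x) = 2sin(x)cos(x).
So the two sides agree for every real x for which both sides are defined.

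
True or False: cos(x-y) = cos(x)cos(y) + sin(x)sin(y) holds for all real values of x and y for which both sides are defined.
True.

Claim: cos(x-y) = cos(x)cos(y) + sin(x)sin(y).
Reasoning: Replace y by -y in cos(x+y) = cos(x)cos(y) - sin(x)sin(y) and use cos(-y) = cos(y), sin(-y) = -sin(y): cos(x-y) = cos(x)cos(y) + sin(x)sin(y).
So the two sides agree for all real values of x and y for which both sides are defined.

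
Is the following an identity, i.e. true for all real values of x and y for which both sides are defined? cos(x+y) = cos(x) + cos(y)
Claim: cos(x+y) = cos(x) + cos(y).
Test a specific point where both sides are defined: x = 3π/4, y = -π/2.
LHS = cos(x+y) ≈ 0.7071
RHS = cos(x) + cos(y) ≈ -0.7071
Since 0.7071 ≠ -0.7071, the equation fails at this point, so it cannot hold for all real values of x and y for which both sides are defined.
The correct expansion is cos(x+y) = cos(x)cos(y) - sin(x)sin(y); cosine is not additive.

Conclusion: No, this is NOT an identity.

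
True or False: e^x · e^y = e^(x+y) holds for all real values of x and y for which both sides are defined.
True.

Claim: e^x · e^y = e^(x+y).
Reasoning: This is the law of exponents for a common base: multiplying powers adds exponents. E.g. from the series, (Σ x^j/j!)(Σ y^k/k!) = Σ_m (Σ_{j+k=m} x^j y^k/(j!k!)) = Σ_m (x+y)^m/m! by the binomial theorem.
So the two sides agree for all real values of x and y for which both sides are defined.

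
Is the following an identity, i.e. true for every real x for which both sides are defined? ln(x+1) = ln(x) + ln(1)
No, this is NOT an identity.

Claim: ln(x+1) = ln(x) + ln(1).
Test a specific point where both sides are defined: x = 4.
LHS = ln(x+1) ≈ 1.6094
RHS = ln(x) + ln(1) ≈ 1.3863
Since 1.6094 ≠ 1.3863, the equation fails at this point, so it cannot hold for every real x for which both sides are defined.
ln(1) = 0, so the right side is just ln(x), which differs from ln(x+1).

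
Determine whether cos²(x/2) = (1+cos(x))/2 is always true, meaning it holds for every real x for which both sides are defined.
Claim: cos²(x/2) = (1+cos(x))/2.
Reasoning: Use cos(2θ) = 2cos²θ - 1 with θ = x/2: cos(x) = 2cos²(x/2) - 1. Solving for cos²(x/2) gives (1 + cos(x))/2.
So the two sides agree for every real x for which both sides are defined.

Conclusion: Yes, this is an identity.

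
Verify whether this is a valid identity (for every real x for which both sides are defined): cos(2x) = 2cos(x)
Claim: cos(2x) = 2cos(x).
Test a specific point where both sides are defined: x = -π/2.
LHS = cos(2x) ≈ -1.0000
RHS = 2cos(x) ≈ 0.0000
Since -1.0000 ≠ 0.0000, the equation fails at this point, so it cannot hold for every real x for which both sides are defined.
The correct double-angle formula is cos(2x) = cos²x - sin²x.

Conclusion: No, this is NOT an identity.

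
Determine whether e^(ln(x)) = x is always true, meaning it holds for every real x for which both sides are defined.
Yes, this is an identity.

Claim: e^(ln(x)) = x.
Reasoning: For x > 0, ln(x) is by definition the exponent p such that e^p = x. Raising e to that exponent therefore returns x: e^(ln x) = x.
So the two sides agree for every real x for which both sides are defined.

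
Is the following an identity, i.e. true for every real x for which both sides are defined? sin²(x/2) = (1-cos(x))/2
Yes, this is an identity.

Claim: sin²(x/2) = (1-cos(x))/2.
Reasoning: Use cos(2θ) = 1 - 2sin²θ with θ = x/2: cos(x) = 1 - 2sin²(x/2). Solving for sin²(x/2) gives (1 - cos(x))/2.
So the two sides agree for every real x for which both sides are defined.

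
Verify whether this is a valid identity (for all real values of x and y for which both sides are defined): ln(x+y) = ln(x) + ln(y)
No, this is NOT an identity.

Claim: ln(x+y) = ln(x) + ln(y).
Test a specific point where both sides are defined: x = 3, y = 2.
LHS = ln(x+y) ≈ 1.6094
RHS = ln(x) + ln(y) ≈ 1.7918
Since 1.6094 ≠ 1.7918, the equation fails at this point, so it cannot hold for all real values of x and y for which both sides are defined.
ln(x) + ln(y) = ln(xy), not ln(x+y).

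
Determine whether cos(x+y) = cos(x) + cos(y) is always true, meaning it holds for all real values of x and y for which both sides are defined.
No, this is NOT an identity.

Claim: cos(x+y) = cos(x) + cos(y).
Test a specific point where both sides are defined: x = π/6, y = 3π/4.
LHS = cos(x+y) ≈ -0.9659
RHS = cos(x) + cos(y) ≈ 0.1589
Since -0.9659 ≠ 0.1589, the equation fails at this point, so it cannot hold for all real values of x and y for which both sides are defined.
The correct expansion is cos(x+y) = cos(x)cos(y) - sin(x)sin(y); cosine is not additive.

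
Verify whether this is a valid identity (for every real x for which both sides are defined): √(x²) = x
No, this is NOT an identity.

Claim: √(x²) = x.
Test a specific point where both sides are defined: x = -3.
LHS = √(x²) ≈ 3.0000
RHS = x ≈ -3.0000
Since 3.0000 ≠ -3.0000, the equation fails at this point, so it cannot hold for every real x for which both sides are defined.
√(x²) = |x|, which differs from x whenever x < 0 (both sides are defined for every real x).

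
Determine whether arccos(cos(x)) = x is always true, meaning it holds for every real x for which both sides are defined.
Claim: arccos(cos(x)) = x.
Test a specific point where both sides are defined: x = -π/3.
LHS = arccos(cos(x)) ≈ 1.0472
RHS = x ≈ -1.0472
Since 1.0472 ≠ -1.0472, the equation fails at this point, so it cannot hold for every real x for which both sides are defined.
arccos only returns values in [0, π], so arccos(cos(x)) = x holds only for x in that interval, not for all real x.

Conclusion: No, this is NOT an identity.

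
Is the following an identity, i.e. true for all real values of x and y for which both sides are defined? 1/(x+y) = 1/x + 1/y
No, this is NOT an identity.

Claim: 1/(x+y) = 1/x + 1/y.
Test a specific point where both sides are defined: x = 2, y = -1.
LHS = 1/(x+y) ≈ 1.0000
RHS = 1/x + 1/y ≈ -0.5000
Since 1.0000 ≠ -0.5000, the equation fails at this point, so it cannot hold for all real values of x and y for which both sides are defined.
1/x + 1/y = (x+y)/(xy), which is not 1/(x+y).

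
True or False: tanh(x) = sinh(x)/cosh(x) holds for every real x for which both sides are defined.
Claim: tanh(x) = sinh(x)/cosh(x).
Reasoning: tanh(x) is defined as sinh(x)/cosh(x) = (e^x - e^-x)/(e^x + e^-x); cosh(x) ≥ 1 is never zero, so this holds for every real x.
So the two sides agree for every real x for which both sides are defined.

Conclusion: True.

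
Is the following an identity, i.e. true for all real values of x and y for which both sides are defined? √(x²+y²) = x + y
No, this is NOT an identity.

Claim: √(x²+y²) = x + y.
Test a specific point where both sides are defined: x = 3/2, y = 1.
LHS = √(x²+y²) ≈ 1.8028
RHS = x + y ≈ 2.5000
Since 1.8028 ≠ 2.5000, the equation fails at this point, so it cannot hold for all real values of x and y for which both sides are defined.
(x+y)² = x² + 2xy + y², not x² + y², so the square root does not split this way.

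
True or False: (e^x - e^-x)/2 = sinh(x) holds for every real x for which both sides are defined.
Claim: (e^x - e^-x)/2 = sinh(x).
Reasoning: This is exactly the definition of the hyperbolic sine: sinh(x) := (e^x - e^-x)/2.
So the two sides agree for every real x for which both sides are defined.

Conclusion: True.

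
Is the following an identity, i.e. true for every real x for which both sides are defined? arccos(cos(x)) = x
No, this is NOT an identity.

Claim: arccos(cos(x)) = x.
Test a specific point where both sides are defined: x = -π/4.
LHS = arccos(cos(x)) ≈ 0.7854
RHS = x ≈ -0.7854
Since 0.7854 ≠ -0.7854, the equation fails at this point, so it cannot hold for every real x for which both sides are defined.
arccos only returns values in [0, π], so arccos(cos(x)) = x holds only for x in that interval, not for all real x.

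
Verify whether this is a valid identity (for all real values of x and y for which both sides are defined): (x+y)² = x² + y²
No, this is NOT an identity.

Claim: (x+y)² = x² + y².
Test a specific point where both sides are defined: x = 5, y = 1/2.
LHS = (x+y)² ≈ 30.2500
RHS = x² + y² ≈ 25.2500
Since 30.2500 ≠ 25.2500, the equation fails at this point, so it cannot hold for all real values of x and y for which both sides are defined.
The correct expansion is (x+y)² = x² + 2xy + y²; the cross term 2xy is missing.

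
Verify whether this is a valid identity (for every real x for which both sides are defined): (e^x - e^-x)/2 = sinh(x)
Claim: (e^x - e^-x)/2 = sinh(x).
Reasoning: This is exactly the definition of the hyperbolic sine: sinh(x) := (e^x - e^-x)/2.
So the two sides agree for every real x for which both sides are defined.

Conclusion: Yes, this is an identity.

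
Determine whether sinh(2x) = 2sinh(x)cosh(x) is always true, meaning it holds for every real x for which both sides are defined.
Claim: sinh(2x) = 2sinh(x)cosh(x).
Reasoning: 2sinh(x)cosh(x) = 2 · (e^x - e^-x)/2 · (e^x + e^-x)/2 = (e^(2x) - e^(-2x))/2 = sinh(2x).
So the two sides agree for every real x for which both sides are defined.

Conclusion: Yes, this is an identity.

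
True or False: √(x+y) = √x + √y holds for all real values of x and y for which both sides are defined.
Claim: √(x+y) = √x + √y.
Test a specific point where both sides are defined: x = 1/2, y = 1.
LHS = √(x+y) ≈ 1.2247
RHS = √x + √y ≈ 1.7071
Since 1.2247 ≠ 1.7071, the equation fails at this point, so it cannot hold for all real values of x and y for which both sides are defined.
Squaring the right side gives x + 2√(xy) + y, not x + y.

Conclusion: False.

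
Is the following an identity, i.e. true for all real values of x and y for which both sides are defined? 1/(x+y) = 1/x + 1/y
Claim: 1/(x+y) = 1/x + 1/y.
Test a specific point where both sides are defined: x = 1, y = 2.
LHS = 1/(x+y) ≈ 0.3333
RHS = 1/x + 1/y ≈ 1.5000
Since 0.3333 ≠ 1.5000, the equation fails at this point, so it cannot hold for all real values of x and y for which both sides are defined.
1/x + 1/y = (x+y)/(xy), which is not 1/(x+y).

Conclusion: No, this is NOT an identity.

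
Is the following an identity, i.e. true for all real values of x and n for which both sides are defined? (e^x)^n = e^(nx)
Claim: (e^x)^n = e^(nx).
Reasoning: e^x is a positive real number, and for a positive base B and real exponent n, B^n = e^(n·ln B). With B = e^x, ln B = x, so (e^x)^n = e^(n·x).
So the two sides agree for all real values of x and n for which both sides are defined.

Conclusion: Yes, this is an identity.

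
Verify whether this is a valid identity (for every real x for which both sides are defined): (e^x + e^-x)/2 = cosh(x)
Claim: (e^x + e^-x)/2 = cosh(x).
Reasoning: This is exactly the definition of the hyperbolic cosine: cosh(x) := (e^x + e^-x)/2.
So the two sides agree for every real x for which both sides are defined.

Conclusion: Yes, this is an identity.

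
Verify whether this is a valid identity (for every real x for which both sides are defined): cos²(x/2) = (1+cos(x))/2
Yes, this is an identity.

Claim: cos²(x/2) = (1+cos(x))/2.
Reasoning: Use cos(2θ) = 2cos²θ - 1 with θ = x/2: cos(x) = 2cos²(x/2) - 1. Solving for cos²(x/2) gives (1 + cos(x))/2.
So the two sides agree for every real x for which both sides are defined.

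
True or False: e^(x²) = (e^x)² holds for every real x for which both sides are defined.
Claim: e^(x²) = (e^x)².
Test a specific point where both sides are defined: x = 1.
LHS = e^(x²) ≈ 2.7183
RHS = (e^x)² ≈ 7.3891
Since 2.7183 ≠ 7.3891, the equation fails at this point, so it cannot hold for every real x for which both sides are defined.
(e^x)² = e^(2x), and 2x ≠ x² in general.

Conclusion: False.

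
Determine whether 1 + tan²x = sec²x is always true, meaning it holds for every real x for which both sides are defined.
Claim: 1 + tan²x = sec²x.
Reasoning: Start from sin²x + cos²x = 1 and divide every term by cos²x (allowed wherever tan x and sec x are defined): tan²x + 1 = 1/cos²x = sec²x.
So the two sides agree for every real x for which both sides are defined.

Conclusion: Yes, this is an identity.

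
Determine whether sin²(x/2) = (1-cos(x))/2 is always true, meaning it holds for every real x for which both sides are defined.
Yes, this is an identity.

Claim: sin²(x/2) = (1-cos(x))/2.
Reasoning: Use cos(2θ) = 1 - 2sin²θ with θ = x/2: cos(x) = 1 - 2sin²(x/2). Solving for sin²(x/2) gives (1 - cos(x))/2.
So the two sides agree for every real x for which both sides are defined.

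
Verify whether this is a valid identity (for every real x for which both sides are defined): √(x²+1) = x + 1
Claim: √(x²+1) = x + 1.
Test a specific point where both sides are defined: x = 4.
LHS = √(x²+1) ≈ 4.1231
RHS = x + 1 ≈ 5.0000
Since 4.1231 ≠ 5.0000, the equation fails at this point, so it cannot hold for every real x for which both sides are defined.
(x+1)² = x² + 2x + 1 ≠ x² + 1 unless x = 0.

Conclusion: No, this is NOT an identity.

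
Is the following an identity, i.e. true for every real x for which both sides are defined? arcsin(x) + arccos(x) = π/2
Yes, this is an identity.

Claim: arcsin(x) + arccos(x) = π/2.
Reasoning: Both sides are defined for -1 ≤ x ≤ 1. Let θ = arcsin(x), so sin θ = x and θ ∈ [-π/2, π/2]. Then cos(π/2 - θ) = sin θ = x and π/2 - θ ∈ [0, π], which is exactly the range of arccos, so arccos(x) = π/2 - θ. Adding: arcsin(x) + arccos(x) = θ + (π/2 - θ) = π/2.
So the two sides agree for every real x for which both sides are defined.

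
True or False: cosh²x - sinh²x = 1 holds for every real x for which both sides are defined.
True.

Claim: cosh²x - sinh²x = 1.
Reasoning: With cosh(x) = (e^x + e^-x)/2 and sinh(x) = (e^x - e^-x)/2: cosh²x = (e^(2x) + 2 + e^(-2x))/4 and sinh²x = (e^(2x) - 2 + e^(-2x))/4. Subtracting leaves 4/4 = 1.
So the two sides agree for every real x for which both sides are defined.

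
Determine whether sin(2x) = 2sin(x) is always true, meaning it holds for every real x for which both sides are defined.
Claim: sin(2x) = 2sin(x).
Test a specific point where both sides are defined: x = -π/3.
LHS = sin(2x) ≈ -0.8660
RHS = 2sin(x) ≈ -1.7321
Since -0.8660 ≠ -1.7321, the equation fails at this point, so it cannot hold for every real x for which both sides are defined.
The correct double-angle formula is sin(2x) = 2sin(x)cos(x).

Conclusion: No, this is NOT an identity.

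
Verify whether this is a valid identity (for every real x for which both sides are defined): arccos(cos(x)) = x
Claim: arccos(cos(x)) = x.
Test a specific point where both sides are defined: x = -π/3.
LHS = arccos(cos(x)) ≈ 1.0472
RHS = x ≈ -1.0472
Since 1.0472 ≠ -1.0472, the equation fails at this point, so it cannot hold for every real x for which both sides are defined.
arccos only returns values in [0, π], so arccos(cos(x)) = x holds only for x in that interval, not for all real x.

Conclusion: No, this is NOT an identity.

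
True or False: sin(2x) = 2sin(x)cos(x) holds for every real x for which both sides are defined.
Claim: sin(2x) = 2sin(x)cos(x).
Reasoning: Put y = x in the addition formula sin(x+y) = sin(x)cos(y) + cos(x)sin(y): sin(2x) = sin(x)cos(x) + cos(x)sin(x) = 2sin(x)cos(x).
So the two sides agree for every real x for which both sides are defined.

Conclusion: True.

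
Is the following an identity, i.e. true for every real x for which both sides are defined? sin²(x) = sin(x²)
Claim: sin²(x) = sin(x²).
Test a specific point where both sides are defined: x = -π/6.
LHS = sin²(x) ≈ 0.2500
RHS = sin(x²) ≈ 0.2707
Since 0.2500 ≠ 0.2707, the equation fails at this point, so it cannot hold for every real x for which both sides are defined.
sin²(x) means (sin x)², squaring the output; sin(x²) squares the input. These are different functions.

Conclusion: No, this is NOT an identity.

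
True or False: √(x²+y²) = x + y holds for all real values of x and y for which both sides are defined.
Claim: √(x²+y²) = x + y.
Test a specific point where both sides are defined: x = 2, y = -2.
LHS = √(x²+y²) ≈ 2.8284
RHS = x + y ≈ 0.0000
Since 2.8284 ≠ 0.0000, the equation fails at this point, so it cannot hold for all real values of x and y for which both sides are defined.
(x+y)² = x² + 2xy + y², not x² + y², so the square root does not split this way.

Conclusion: False.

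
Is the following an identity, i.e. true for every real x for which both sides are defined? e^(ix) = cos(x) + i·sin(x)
Yes, this is an identity.

Claim: e^(ix) = cos(x) + i·sin(x).
Reasoning: Euler's formula. Expand e^(ix) = Σ (ix)^k / k!. Since i² = -1, the even-k terms are Σ (-1)^m x^(2m)/(2m)! = cos(x) and the odd-k terms are i · Σ (-1)^m x^(2m+1)/(2m+1)! = i·sin(x).
So the two sides agree for every real x for which both sides are defined.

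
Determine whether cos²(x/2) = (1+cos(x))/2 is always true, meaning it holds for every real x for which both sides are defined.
Claim: cos²(x/2) = (1+cos(x))/2.
Reasoning: Use cos(2θ) = 2cos²θ - 1 with θ = x/2: cos(x) = 2cos²(x/2) - 1. Solving for cos²(x/2) gives (1 + cos(x))/2.
So the two sides agree for every real x for which both sides are defined.

Conclusion: Yes, this is an identity.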